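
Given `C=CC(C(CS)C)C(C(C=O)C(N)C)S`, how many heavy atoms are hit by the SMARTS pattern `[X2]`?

The query [X2] means: any atom with exactly two total connections (bonds + H).
Check the 15 heavy atoms by environment: 8× C (X4) → no; 2× S (X2) → match; 3× C (X3) → no; 1× N (X3) → no; 1× O (X1) → no.
That gives 2 matching atoms.

2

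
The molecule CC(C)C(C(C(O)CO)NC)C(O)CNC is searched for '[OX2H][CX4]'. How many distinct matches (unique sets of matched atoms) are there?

3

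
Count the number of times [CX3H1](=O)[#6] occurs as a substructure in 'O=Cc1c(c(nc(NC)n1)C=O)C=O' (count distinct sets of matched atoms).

[CX3H1](=O)[#6] is the SMARTS for an aldehyde: an sp2 carbon with one H, double-bonded to O and single-bonded to carbon.
The molecule carries 3 separate instances of an aldehyde (-CHO) meeting every constraint; each maps to a distinct set of atoms, giving 3 matches.

3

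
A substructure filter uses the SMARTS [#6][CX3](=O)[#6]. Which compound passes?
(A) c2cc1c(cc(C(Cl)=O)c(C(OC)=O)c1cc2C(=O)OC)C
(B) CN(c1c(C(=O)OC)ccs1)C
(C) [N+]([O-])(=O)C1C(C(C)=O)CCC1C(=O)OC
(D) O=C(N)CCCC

C

[#6][CX3](=O)[#6] describes a carbonyl carbon (no H) flanked by two carbons (a ketone).
(A) has a methyl-ester group (-C(=O)OCH3) but one neighbour of the carbonyl carbon is O, not C.
(B) has a methyl-ester group (-C(=O)OCH3) but one neighbour of the carbonyl carbon is O, not C.
(C) contains an acetyl/ketone group (-C(=O)CH3), which satisfies every atom and bond constraint.
(D) has a primary amide (-C(=O)NH2) but one neighbour of the carbonyl carbon is N, not C.
So the answer is (C).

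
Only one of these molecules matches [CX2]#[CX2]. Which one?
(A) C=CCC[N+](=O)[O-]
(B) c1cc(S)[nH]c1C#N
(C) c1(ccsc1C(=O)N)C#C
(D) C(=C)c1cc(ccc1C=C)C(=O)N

[CX2]#[CX2] describes a carbon-carbon triple bond (an alkyne).
(A) has a vinyl group (-CH=CH2) but the C=C is a double bond; both carbons are CX3, not CX2.
(B) has a nitrile (-C#N) but the triple bond is C#N, not C#C.
(C) contains an ethynyl group (-C#CH), which satisfies every atom and bond constraint.
(D) has a vinyl group (-CH=CH2) but the C=C is a double bond; both carbons are CX3, not CX2.
So the answer is (C).

C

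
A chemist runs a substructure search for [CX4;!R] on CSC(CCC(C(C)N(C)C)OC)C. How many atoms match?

The query [CX4;!R] means: aliphatic carbon with four total connections, not in a ring.
Check the 14 heavy atoms by environment: 11× C (X4, acyclic) → match; 1× O (X2, acyclic) → no; 1× S (X2, acyclic) → no; 1× N (X3, acyclic) → no.
That gives 11 matching atoms.

11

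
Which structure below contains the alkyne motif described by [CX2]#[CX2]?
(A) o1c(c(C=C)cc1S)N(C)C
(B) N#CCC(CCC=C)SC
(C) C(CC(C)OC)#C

[CX2]#[CX2] describes a carbon-carbon triple bond (an alkyne).
(A) has a vinyl group (-CH=CH2) but the C=C is a double bond; both carbons are CX3, not CX2.
(B) has a vinyl group (-CH=CH2) but the C=C is a double bond; both carbons are CX3, not CX2.
(C) contains an ethynyl group (-C#CH), which satisfies every atom and bond constraint.
So the answer is (C).

C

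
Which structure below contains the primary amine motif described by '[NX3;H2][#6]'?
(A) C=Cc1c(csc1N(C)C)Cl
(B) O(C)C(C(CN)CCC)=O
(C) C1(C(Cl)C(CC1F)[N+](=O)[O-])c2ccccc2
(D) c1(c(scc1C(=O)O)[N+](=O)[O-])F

B

[NX3;H2][#6] describes a trivalent nitrogen with two H attached to carbon (a primary amine).
(A) has a dimethylamino group (-N(CH3)2) but the nitrogen has H0, not H2.
(B) contains a primary amino group (-NH2), which satisfies every atom and bond constraint.
(C) has a nitro group (-[N+](=O)[O-]) but the nitrogen is [N+] with no H, not NX3H2.
(D) has a nitro group (-[N+](=O)[O-]) but the nitrogen is [N+] with no H, not NX3H2.
So the answer is (B).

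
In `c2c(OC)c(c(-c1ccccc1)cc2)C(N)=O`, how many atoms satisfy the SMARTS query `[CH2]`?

0

The query [CH2] means: aliphatic carbon with exactly two hydrogens.
Check the 17 heavy atoms by environment: 4× c (aromatic, H0) → no; 8× c (aromatic, H1) → no; 1× C (H0) → no; 2× O (H0) → no; 1× N (H2) → no; 1× C (H3) → no.
No environment satisfies the query, so 0 matching atoms.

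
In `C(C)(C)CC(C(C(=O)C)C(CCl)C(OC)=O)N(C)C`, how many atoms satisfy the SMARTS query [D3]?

7

The query [D3] means: atom with exactly three heavy-atom neighbours.
Check the 19 heavy atoms by environment: 2× C (D2) → no; 6× C (D3) → match; 6× C (D1) → no; 1× N (D3) → match; 2× O (D1) → no; 1× O (D2) → no; 1× Cl (D1) → no.
Summing the matching environments: 6 + 1 = 7 matching atoms.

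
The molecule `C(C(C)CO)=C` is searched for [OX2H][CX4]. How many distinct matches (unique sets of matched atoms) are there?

1

[OX2H][CX4] is the SMARTS for an aliphatic alcohol: a hydroxyl oxygen bound to an sp3 (X4) carbon.
Exactly one fragment in the molecule meets all constraints, giving 1 match.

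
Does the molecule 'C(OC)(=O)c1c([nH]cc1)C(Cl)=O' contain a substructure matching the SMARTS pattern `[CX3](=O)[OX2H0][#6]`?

The pattern [CX3](=O)[OX2H0][#6] describes a carbonyl carbon bonded to an oxygen that is itself bonded to carbon (no H on that O) — an ester.
The molecule carries a methyl-ester group (-C(=O)OCH3), whose atoms satisfy every constraint of the query, so the pattern matches.

Yes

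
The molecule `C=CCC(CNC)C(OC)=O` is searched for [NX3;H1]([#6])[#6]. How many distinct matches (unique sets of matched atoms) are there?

[NX3;H1]([#6])[#6] is the SMARTS for a secondary amine: a trivalent nitrogen with one H, bonded to two carbons.
Exactly one fragment in the molecule meets all constraints, giving 1 match.

1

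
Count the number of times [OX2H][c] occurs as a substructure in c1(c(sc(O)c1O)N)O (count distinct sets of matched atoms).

3

[OX2H][c] is the SMARTS for a phenol: a hydroxyl oxygen attached to an aromatic carbon.
The molecule carries 3 separate instances of a hydroxyl group (-OH) meeting every constraint; each maps to a distinct set of atoms, giving 3 matches.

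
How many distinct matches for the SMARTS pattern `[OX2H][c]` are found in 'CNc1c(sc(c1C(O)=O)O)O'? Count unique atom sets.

[OX2H][c] is the SMARTS for a phenol: a hydroxyl oxygen attached to an aromatic carbon.
The molecule carries 2 separate instances of a hydroxyl group (-OH) meeting every constraint; each maps to a distinct set of atoms, giving 2 matches.

2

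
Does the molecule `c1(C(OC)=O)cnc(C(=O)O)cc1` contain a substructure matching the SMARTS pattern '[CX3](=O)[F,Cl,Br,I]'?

No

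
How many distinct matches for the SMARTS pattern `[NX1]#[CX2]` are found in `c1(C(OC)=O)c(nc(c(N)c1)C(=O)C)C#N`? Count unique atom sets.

1

[NX1]#[CX2] is the SMARTS for a nitrile: a nitrogen triple-bonded to a two-connected carbon.
Exactly one fragment in the molecule meets all constraints, giving 1 match.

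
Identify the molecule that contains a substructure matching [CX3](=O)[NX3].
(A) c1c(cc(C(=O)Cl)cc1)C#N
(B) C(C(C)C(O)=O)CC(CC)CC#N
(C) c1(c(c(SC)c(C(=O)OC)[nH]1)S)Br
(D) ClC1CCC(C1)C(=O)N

[CX3](=O)[NX3] describes a carbonyl carbon bonded to a trivalent nitrogen (an amide).
(A) has a nitrile (-C#N) but the nitrile N is NX1 (triple-bonded), not NX3.
(B) has a carboxylic acid group (-C(=O)OH) but the carbonyl is bonded to O, not to an NX3 nitrogen.
(C) has a methyl-ester group (-C(=O)OCH3) but the carbonyl is bonded to O, not to an NX3 nitrogen.
(D) contains a primary amide (-C(=O)NH2), which satisfies every atom and bond constraint.
So the answer is (D).

D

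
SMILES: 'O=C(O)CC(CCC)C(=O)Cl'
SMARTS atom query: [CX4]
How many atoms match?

Check the 11 heavy atoms by environment: 5× C (X4) → match; 2× C (X3) → no; 2× O (X1) → no; 1× O (X2) → no; 1× Cl (X1) → no.
That gives 5 matching atoms.

5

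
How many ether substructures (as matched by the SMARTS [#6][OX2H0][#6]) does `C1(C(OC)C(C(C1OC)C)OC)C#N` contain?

[#6][OX2H0][#6] is the SMARTS for an ether: an aliphatic oxygen bridging two carbons with no H on the oxygen.
The molecule carries 3 separate instances of a methoxy ether (-OCH3) meeting every constraint; each maps to a distinct set of atoms, giving 3 matches.

3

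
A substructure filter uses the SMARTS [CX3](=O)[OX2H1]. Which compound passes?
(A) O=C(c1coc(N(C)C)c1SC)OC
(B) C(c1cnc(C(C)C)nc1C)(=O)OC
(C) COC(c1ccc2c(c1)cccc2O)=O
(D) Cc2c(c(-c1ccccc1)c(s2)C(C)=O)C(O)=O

D

[CX3](=O)[OX2H1] describes an sp2 carbon double-bonded to O and single-bonded to an -OH oxygen (a carboxylic acid).
(A) has a methyl-ester group (-C(=O)OCH3) but the singly-bonded O has no H (OX2H0, not OX2H1).
(B) has a methyl-ester group (-C(=O)OCH3) but the singly-bonded O has no H (OX2H0, not OX2H1).
(C) has a methyl-ester group (-C(=O)OCH3) but the singly-bonded O has no H (OX2H0, not OX2H1).
(D) contains a carboxylic acid group (-C(=O)OH), which satisfies every atom and bond constraint.
So the answer is (D).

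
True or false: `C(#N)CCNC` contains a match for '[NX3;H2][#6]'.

False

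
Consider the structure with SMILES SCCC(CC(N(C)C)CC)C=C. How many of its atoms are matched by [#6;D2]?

5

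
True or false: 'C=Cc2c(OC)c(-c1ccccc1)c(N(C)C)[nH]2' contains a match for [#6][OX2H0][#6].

True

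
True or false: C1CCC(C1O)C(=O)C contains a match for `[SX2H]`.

False

The pattern [SX2H] describes an aliphatic sulfur with two connections, one being H — a thiol.
The closest candidate here is a hydroxyl group (-OH), but it is an -OH, not an -SH. No other fragment satisfies the full query, so there is no match.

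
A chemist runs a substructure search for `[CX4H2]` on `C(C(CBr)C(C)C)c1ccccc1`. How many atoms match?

2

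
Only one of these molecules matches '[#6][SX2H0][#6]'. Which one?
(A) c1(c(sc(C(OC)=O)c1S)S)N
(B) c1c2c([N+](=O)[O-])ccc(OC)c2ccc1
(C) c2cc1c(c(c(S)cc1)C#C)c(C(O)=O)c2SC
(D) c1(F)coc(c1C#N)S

C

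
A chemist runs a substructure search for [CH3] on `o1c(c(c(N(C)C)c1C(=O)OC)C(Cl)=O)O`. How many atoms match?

3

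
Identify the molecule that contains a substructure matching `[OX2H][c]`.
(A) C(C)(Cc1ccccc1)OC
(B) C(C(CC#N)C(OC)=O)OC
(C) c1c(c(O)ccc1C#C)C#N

[OX2H][c] describes a hydroxyl oxygen attached to an aromatic carbon (a phenol).
(A) has a methoxy ether (-OCH3) but the oxygen has H0, not H1.
(B) has a methoxy ether (-OCH3) but the oxygen has H0, not H1.
(C) contains a hydroxyl group (-OH), which satisfies every atom and bond constraint.
So the answer is (C).

C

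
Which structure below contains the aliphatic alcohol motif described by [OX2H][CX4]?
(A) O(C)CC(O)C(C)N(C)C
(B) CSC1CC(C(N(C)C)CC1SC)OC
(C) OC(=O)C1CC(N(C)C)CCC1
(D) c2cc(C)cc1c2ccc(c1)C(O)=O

A

[OX2H][CX4] describes a hydroxyl oxygen bound to an sp3 (X4) carbon (an aliphatic alcohol).
(A) contains a hydroxyl group (-OH), which satisfies every atom and bond constraint.
(B) has a methoxy ether (-OCH3) but the oxygen has H0 (ether), not H1.
(C) has a carboxylic acid group (-C(=O)OH) but the -OH is on a CX3 carbonyl carbon, not a CX4 carbon.
(D) has a carboxylic acid group (-C(=O)OH) but the -OH is on a CX3 carbonyl carbon, not a CX4 carbon.
So the answer is (A).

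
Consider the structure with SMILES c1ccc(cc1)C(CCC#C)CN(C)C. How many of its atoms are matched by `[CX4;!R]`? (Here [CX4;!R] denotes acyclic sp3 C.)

The query [CX4;!R] means: aliphatic carbon with four total connections, not in a ring.
Check the 15 heavy atoms by environment: 6× C (X4, acyclic) → match; 2× C (X2, acyclic) → no; 6× c (aromatic, X3, in 6-ring) → no; 1× N (X3, acyclic) → no.
That gives 6 matching atoms.

6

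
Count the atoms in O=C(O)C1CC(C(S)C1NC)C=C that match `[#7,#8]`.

3

The query [#7,#8] means: nitrogen or oxygen (comma = OR).
Check the 13 heavy atoms by environment: 9× C → no; 2× O → match; 1× N → match; 1× S → no.
Summing the matching environments: 2 + 1 = 3 matching atoms.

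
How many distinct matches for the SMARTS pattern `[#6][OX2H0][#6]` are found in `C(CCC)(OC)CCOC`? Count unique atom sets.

2

[#6][OX2H0][#6] is the SMARTS for an ether: an aliphatic oxygen bridging two carbons with no H on the oxygen.
The molecule carries 2 separate instances of a methoxy ether (-OCH3) meeting every constraint; each maps to a distinct set of atoms, giving 2 matches.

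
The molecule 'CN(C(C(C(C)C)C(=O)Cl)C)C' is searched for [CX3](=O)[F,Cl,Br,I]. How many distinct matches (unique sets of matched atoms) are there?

1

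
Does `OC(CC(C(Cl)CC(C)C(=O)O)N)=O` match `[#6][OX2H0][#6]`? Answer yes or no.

No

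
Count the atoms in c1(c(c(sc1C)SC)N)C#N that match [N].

2

Check the 11 heavy atoms by environment: 1× s (aromatic) → no; 4× c (aromatic) → no; 2× N → match; 1× S → no; 3× C → no.
That gives 2 matching atoms.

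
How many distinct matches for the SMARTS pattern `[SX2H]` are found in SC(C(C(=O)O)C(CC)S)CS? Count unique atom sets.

3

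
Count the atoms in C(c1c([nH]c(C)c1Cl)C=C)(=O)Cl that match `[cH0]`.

The query [cH0] means: aromatic carbon with no attached hydrogen (substituted or ring-fusion).
Check the 12 heavy atoms by environment: 1× n (aromatic, H1) → no; 4× c (aromatic, H0) → match; 1× C (H1) → no; 1× C (H2) → no; 1× C (H0) → no; 1× O (H0) → no; 2× Cl (H0) → no; 1× C (H3) → no.
That gives 4 matching atoms.

4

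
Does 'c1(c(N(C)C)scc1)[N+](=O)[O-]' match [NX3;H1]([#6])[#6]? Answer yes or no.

No

The pattern [NX3;H1]([#6])[#6] describes a trivalent nitrogen with one H, bonded to two carbons — a secondary amine.
The closest candidate here is a dimethylamino group (-N(CH3)2), but the nitrogen has H0, not H1. No other fragment satisfies the full query, so there is no match.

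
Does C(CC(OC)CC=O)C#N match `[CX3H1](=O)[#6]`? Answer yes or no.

Yes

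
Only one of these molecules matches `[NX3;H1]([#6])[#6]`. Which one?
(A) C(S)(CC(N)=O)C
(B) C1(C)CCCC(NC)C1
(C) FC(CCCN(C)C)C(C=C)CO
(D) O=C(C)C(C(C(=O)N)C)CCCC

[NX3;H1]([#6])[#6] describes a trivalent nitrogen with one H, bonded to two carbons (a secondary amine).
(A) has a primary amide (-C(=O)NH2) but the -C(=O)NH2 nitrogen has H2, not H1.
(B) contains an N-methylamino group (-NHCH3), which satisfies every atom and bond constraint.
(C) has a dimethylamino group (-N(CH3)2) but the nitrogen has H0, not H1.
(D) has a primary amide (-C(=O)NH2) but the -C(=O)NH2 nitrogen has H2, not H1.
So the answer is (B).

B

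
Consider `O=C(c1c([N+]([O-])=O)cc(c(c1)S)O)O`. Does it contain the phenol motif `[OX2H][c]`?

Yes

The pattern [OX2H][c] describes a hydroxyl oxygen attached to an aromatic carbon — a phenol.
The molecule carries a hydroxyl group (-OH), whose atoms satisfy every constraint of the query, so the pattern matches.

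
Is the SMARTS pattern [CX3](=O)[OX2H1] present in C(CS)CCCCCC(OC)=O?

No

The pattern [CX3](=O)[OX2H1] describes an sp2 carbon double-bonded to O and single-bonded to an -OH oxygen — a carboxylic acid.
The closest candidate here is a methyl-ester group (-C(=O)OCH3), but the singly-bonded O has no H (OX2H0, not OX2H1). No other fragment satisfies the full query, so there is no match.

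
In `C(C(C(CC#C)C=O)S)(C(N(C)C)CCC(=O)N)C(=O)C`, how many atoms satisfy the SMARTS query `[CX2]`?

Check the 21 heavy atoms by environment: 10× C (X4) → no; 1× S (X2) → no; 3× C (X3) → no; 3× O (X1) → no; 2× N (X3) → no; 2× C (X2) → match.
That gives 2 matching atoms.

2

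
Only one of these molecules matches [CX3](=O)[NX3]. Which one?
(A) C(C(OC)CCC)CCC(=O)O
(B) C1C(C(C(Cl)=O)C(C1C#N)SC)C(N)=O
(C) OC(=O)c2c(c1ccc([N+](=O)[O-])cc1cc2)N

[CX3](=O)[NX3] describes a carbonyl carbon bonded to a trivalent nitrogen (an amide).
(A) has a carboxylic acid group (-C(=O)OH) but the carbonyl is bonded to O, not to an NX3 nitrogen.
(B) contains a primary amide (-C(=O)NH2), which satisfies every atom and bond constraint.
(C) has a primary amino group (-NH2) but the -NH2 is not attached to a carbonyl carbon.
So the answer is (B).

B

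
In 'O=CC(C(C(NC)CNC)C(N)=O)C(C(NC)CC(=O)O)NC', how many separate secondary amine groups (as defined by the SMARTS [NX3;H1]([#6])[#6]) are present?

4

[NX3;H1]([#6])[#6] is the SMARTS for a secondary amine: a trivalent nitrogen with one H, bonded to two carbons.
The molecule carries 4 separate instances of an N-methylamino group (-NHCH3) meeting every constraint; each maps to a distinct set of atoms, giving 4 matches.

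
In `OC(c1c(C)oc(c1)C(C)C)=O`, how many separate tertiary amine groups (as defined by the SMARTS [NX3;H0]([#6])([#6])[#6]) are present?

0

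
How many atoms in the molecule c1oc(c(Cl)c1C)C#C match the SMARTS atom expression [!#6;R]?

1

The query [!#6;R] means: non-carbon atom that is part of a ring.
Check the 9 heavy atoms by environment: 1× o (aromatic, in 5-ring) → match; 4× c (aromatic, in 5-ring) → no; 3× C (acyclic) → no; 1× Cl (acyclic) → no.
That gives 1 matching atom.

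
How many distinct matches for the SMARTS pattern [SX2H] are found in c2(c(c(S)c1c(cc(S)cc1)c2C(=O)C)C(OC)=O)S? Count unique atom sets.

3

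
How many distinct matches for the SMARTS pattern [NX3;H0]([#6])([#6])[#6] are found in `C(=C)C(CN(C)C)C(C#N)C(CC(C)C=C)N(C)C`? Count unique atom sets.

[NX3;H0]([#6])([#6])[#6] is the SMARTS for a tertiary amine: a trivalent nitrogen with no H, bonded to three carbons.
The molecule carries 2 separate instances of a dimethylamino group (-N(CH3)2) meeting every constraint; each maps to a distinct set of atoms, giving 2 matches.

2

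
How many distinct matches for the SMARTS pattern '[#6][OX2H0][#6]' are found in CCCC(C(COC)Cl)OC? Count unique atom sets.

[#6][OX2H0][#6] is the SMARTS for an ether: an aliphatic oxygen bridging two carbons with no H on the oxygen.
The molecule carries 2 separate instances of a methoxy ether (-OCH3) meeting every constraint; each maps to a distinct set of atoms, giving 2 matches.

2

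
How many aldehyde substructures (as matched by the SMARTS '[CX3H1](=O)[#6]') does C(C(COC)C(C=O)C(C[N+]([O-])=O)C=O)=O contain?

3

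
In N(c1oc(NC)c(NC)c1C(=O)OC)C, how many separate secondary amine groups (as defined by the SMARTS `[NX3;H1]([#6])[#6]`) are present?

3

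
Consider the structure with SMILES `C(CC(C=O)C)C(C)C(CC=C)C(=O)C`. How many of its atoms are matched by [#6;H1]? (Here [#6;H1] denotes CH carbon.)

5

The query [#6;H1] means: any carbon bearing exactly one hydrogen.
Check the 15 heavy atoms by environment: 3× C (H3) → no; 5× C (H1) → match; 4× C (H2) → no; 2× O (H0) → no; 1× C (H0) → no.
That gives 5 matching atoms.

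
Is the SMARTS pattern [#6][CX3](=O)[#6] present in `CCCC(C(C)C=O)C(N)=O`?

No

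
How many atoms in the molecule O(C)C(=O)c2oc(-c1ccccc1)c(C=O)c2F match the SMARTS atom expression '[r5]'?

5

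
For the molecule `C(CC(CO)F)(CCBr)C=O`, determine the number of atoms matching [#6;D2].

5

The query [#6;D2] means: any carbon bonded to exactly two heavy atoms.
Check the 11 heavy atoms by environment: 5× C (D2) → match; 2× C (D3) → no; 1× F (D1) → no; 2× O (D1) → no; 1× Br (D1) → no.
That gives 5 matching atoms.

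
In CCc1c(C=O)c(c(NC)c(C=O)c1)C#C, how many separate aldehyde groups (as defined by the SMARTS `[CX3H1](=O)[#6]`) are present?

[CX3H1](=O)[#6] is the SMARTS for an aldehyde: an sp2 carbon with one H, double-bonded to O and single-bonded to carbon.
The molecule carries 2 separate instances of an aldehyde (-CHO) meeting every constraint; each maps to a distinct set of atoms, giving 2 matches.

2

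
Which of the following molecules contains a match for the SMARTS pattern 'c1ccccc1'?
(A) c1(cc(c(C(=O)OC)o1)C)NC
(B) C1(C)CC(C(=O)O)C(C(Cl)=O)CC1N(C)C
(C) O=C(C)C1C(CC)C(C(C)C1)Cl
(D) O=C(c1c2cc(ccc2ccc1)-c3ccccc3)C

c1ccccc1 describes six aromatic carbons in a ring (a benzene ring).
(A) has a methyl group (-CH3) but no six-membered all-carbon aromatic ring is present.
(B) has a methyl group (-CH3) but no six-membered all-carbon aromatic ring is present.
(C) has a methyl group (-CH3) but no six-membered all-carbon aromatic ring is present.
(D) contains a phenyl ring, which satisfies every atom and bond constraint.
So the answer is (D).

D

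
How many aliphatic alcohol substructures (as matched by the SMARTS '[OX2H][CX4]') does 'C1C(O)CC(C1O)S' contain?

[OX2H][CX4] is the SMARTS for an aliphatic alcohol: a hydroxyl oxygen bound to an sp3 (X4) carbon.
The molecule carries 2 separate instances of a hydroxyl group (-OH) meeting every constraint; each maps to a distinct set of atoms, giving 2 matches.

2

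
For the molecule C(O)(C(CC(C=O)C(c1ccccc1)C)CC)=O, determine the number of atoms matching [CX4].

7

The query [CX4] means: C with X4: aliphatic carbon with exactly 4 total connections (bonds + H).
Check the 18 heavy atoms by environment: 7× C (X4) → match; 6× c (aromatic, X3) → no; 2× C (X3) → no; 2× O (X1) → no; 1× O (X2) → no.
That gives 7 matching atoms.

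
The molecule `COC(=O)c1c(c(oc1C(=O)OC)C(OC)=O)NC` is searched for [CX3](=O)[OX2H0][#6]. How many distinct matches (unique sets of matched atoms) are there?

3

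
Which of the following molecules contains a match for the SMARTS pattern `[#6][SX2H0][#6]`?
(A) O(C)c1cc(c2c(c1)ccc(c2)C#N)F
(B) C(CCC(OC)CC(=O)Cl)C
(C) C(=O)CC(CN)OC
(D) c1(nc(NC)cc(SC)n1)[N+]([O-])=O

D

[#6][SX2H0][#6] describes an aliphatic sulfur bridging two carbons with no H on the sulfur (a thioether).
(A) has a methoxy ether (-OCH3) but the bridging atom is O, not S.
(B) has a methoxy ether (-OCH3) but the bridging atom is O, not S.
(C) has a methoxy ether (-OCH3) but the bridging atom is O, not S.
(D) contains a methylthio ether (-SCH3), which satisfies every atom and bond constraint.
So the answer is (D).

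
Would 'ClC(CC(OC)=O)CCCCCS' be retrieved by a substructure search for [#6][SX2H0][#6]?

The pattern [#6][SX2H0][#6] describes an aliphatic sulfur bridging two carbons with no H on the sulfur — a thioether.
The closest candidate here is a thiol (-SH), but the sulfur has H1, not H0 bridging two carbons. No other fragment satisfies the full query, so there is no match.

No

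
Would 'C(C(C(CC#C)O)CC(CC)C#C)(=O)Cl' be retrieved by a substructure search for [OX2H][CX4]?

The pattern [OX2H][CX4] describes a hydroxyl oxygen bound to an sp3 (X4) carbon — an aliphatic alcohol.
The molecule carries a hydroxyl group (-OH), whose atoms satisfy every constraint of the query, so the pattern matches.

Yes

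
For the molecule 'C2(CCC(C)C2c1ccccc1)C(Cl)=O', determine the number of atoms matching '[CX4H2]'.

2

Check the 15 heavy atoms by environment: 3× C (H1, X4) → no; 2× C (H2, X4) → match; 1× c (aromatic, H0, X3) → no; 5× c (aromatic, H1, X3) → no; 1× C (H3, X4) → no; 1× C (H0, X3) → no; 1× O (H0, X1) → no; 1× Cl (H0, X1) → no.
That gives 2 matching atoms.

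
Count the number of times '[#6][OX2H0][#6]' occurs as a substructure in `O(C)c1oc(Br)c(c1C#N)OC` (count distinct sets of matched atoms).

[#6][OX2H0][#6] is the SMARTS for an ether: an aliphatic oxygen bridging two carbons with no H on the oxygen.
The molecule carries 2 separate instances of a methoxy ether (-OCH3) meeting every constraint; each maps to a distinct set of atoms, giving 2 matches.

2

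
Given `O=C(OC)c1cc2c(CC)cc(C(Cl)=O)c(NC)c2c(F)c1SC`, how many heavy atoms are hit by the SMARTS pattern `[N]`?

The query [N] means: uppercase N matches aliphatic (non-aromatic) nitrogen only.
Check the 24 heavy atoms by environment: 10× c (aromatic) → no; 7× C → no; 3× O → no; 1× S → no; 1× F → no; 1× Cl → no; 1× N → match.
That gives 1 matching atom.

1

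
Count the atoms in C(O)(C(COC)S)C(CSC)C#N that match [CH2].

2

The query [CH2] means: aliphatic carbon with exactly two hydrogens.
Check the 13 heavy atoms by environment: 2× C (H2) → match; 3× C (H1) → no; 1× O (H0) → no; 2× C (H3) → no; 1× C (H0) → no; 1× N (H0) → no; 1× S (H0) → no; 1× O (H1) → no; 1× S (H1) → no.
That gives 2 matching atoms.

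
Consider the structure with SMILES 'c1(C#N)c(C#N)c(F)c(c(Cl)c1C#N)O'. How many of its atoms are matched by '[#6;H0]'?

Check the 15 heavy atoms by environment: 6× c (aromatic, H0) → match; 1× Cl (H0) → no; 1× F (H0) → no; 1× O (H1) → no; 3× C (H0) → match; 3× N (H0) → no.
Summing the matching environments: 6 + 3 = 9 matching atoms.

9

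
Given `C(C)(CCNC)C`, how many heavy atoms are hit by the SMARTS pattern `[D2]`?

The query [D2] means: atom with exactly two heavy-atom neighbours.
Check the 7 heavy atoms by environment: 2× C (D2) → match; 1× C (D3) → no; 3× C (D1) → no; 1× N (D2) → match.
Summing the matching environments: 2 + 1 = 3 matching atoms.

3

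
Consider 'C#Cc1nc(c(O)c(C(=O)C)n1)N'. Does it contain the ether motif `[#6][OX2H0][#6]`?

No

The pattern [#6][OX2H0][#6] describes an aliphatic oxygen bridging two carbons with no H on the oxygen — an ether.
The closest candidate here is a hydroxyl group (-OH), but the oxygen has H1, not H0 bridging two carbons. No other fragment satisfies the full query, so there is no match.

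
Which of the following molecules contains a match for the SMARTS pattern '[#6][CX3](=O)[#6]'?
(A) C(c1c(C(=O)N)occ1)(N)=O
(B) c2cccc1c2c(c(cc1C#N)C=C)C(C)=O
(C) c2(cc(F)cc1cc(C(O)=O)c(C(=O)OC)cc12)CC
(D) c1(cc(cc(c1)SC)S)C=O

B

[#6][CX3](=O)[#6] describes a carbonyl carbon (no H) flanked by two carbons (a ketone).
(A) has a primary amide (-C(=O)NH2) but one neighbour of the carbonyl carbon is N, not C.
(B) contains an acetyl/ketone group (-C(=O)CH3), which satisfies every atom and bond constraint.
(C) has a methyl-ester group (-C(=O)OCH3) but one neighbour of the carbonyl carbon is O, not C.
(D) has an aldehyde (-CHO) but the carbonyl carbon has H1, so it is not flanked by two carbons.
So the answer is (B).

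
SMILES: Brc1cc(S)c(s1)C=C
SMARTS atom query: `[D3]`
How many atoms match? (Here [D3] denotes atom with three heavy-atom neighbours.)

Check the 9 heavy atoms by environment: 1× s (aromatic, D2) → no; 3× c (aromatic, D3) → match; 1× c (aromatic, D2) → no; 1× S (D1) → no; 1× Br (D1) → no; 1× C (D2) → no; 1× C (D1) → no.
That gives 3 matching atoms.

3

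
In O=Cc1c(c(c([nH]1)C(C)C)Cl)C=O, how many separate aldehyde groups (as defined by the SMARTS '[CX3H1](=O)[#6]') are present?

[CX3H1](=O)[#6] is the SMARTS for an aldehyde: an sp2 carbon with one H, double-bonded to O and single-bonded to carbon.
The molecule carries 2 separate instances of an aldehyde (-CHO) meeting every constraint; each maps to a distinct set of atoms, giving 2 matches.

2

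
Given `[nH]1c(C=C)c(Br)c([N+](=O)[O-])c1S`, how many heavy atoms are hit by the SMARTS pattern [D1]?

The query [D1] means: atom with exactly one heavy-atom neighbour (degree 1).
Check the 12 heavy atoms by environment: 1× n (aromatic, D2) → no; 4× c (aromatic, D3) → no; 1× S (D1) → match; 1× C (D2) → no; 1× C (D1) → match; 1× N (charge +1, D3) → no; 1× O (charge -1, D1) → match; 1× O (D1) → match; 1× Br (D1) → match.
Summing the matching environments: 1 + 1 + 1 + 1 + 1 = 5 matching atoms.

5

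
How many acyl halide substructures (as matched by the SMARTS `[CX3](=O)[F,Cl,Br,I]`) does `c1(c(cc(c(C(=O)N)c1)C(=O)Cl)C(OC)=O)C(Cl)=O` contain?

[CX3](=O)[F,Cl,Br,I] is the SMARTS for an acyl halide: a carbonyl carbon bonded to a halogen.
The molecule carries 2 separate instances of an acyl chloride (-C(=O)Cl) meeting every constraint; each maps to a distinct set of atoms, giving 2 matches.

2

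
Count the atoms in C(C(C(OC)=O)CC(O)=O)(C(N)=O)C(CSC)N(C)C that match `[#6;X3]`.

The query [#6;X3] means: any carbon (aromatic or not) with three total connections.
Check the 20 heavy atoms by environment: 9× C (X4) → no; 3× C (X3) → match; 3× O (X1) → no; 2× O (X2) → no; 1× S (X2) → no; 2× N (X3) → no.
That gives 3 matching atoms.

3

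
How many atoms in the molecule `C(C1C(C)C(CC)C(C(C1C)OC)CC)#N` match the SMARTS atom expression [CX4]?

13

Check the 16 heavy atoms by environment: 13× C (X4) → match; 1× O (X2) → no; 1× C (X2) → no; 1× N (X1) → no.
That gives 13 matching atoms.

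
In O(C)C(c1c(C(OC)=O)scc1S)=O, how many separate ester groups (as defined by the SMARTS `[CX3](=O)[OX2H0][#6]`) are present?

[CX3](=O)[OX2H0][#6] is the SMARTS for an ester: a carbonyl carbon bonded to an oxygen that is itself bonded to carbon (no H on that O).
The molecule carries 2 separate instances of a methyl-ester group (-C(=O)OCH3) meeting every constraint; each maps to a distinct set of atoms, giving 2 matches.

2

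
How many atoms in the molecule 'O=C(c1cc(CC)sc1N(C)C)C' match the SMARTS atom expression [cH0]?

3

The query [cH0] means: aromatic carbon with no attached hydrogen (substituted or ring-fusion).
Check the 13 heavy atoms by environment: 1× s (aromatic, H0) → no; 3× c (aromatic, H0) → match; 1× c (aromatic, H1) → no; 1× C (H2) → no; 4× C (H3) → no; 1× N (H0) → no; 1× C (H0) → no; 1× O (H0) → no.
That gives 3 matching atoms.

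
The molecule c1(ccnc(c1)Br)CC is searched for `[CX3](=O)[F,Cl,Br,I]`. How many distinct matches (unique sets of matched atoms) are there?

0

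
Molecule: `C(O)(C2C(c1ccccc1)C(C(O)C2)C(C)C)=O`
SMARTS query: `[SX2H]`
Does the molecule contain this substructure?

No

The pattern [SX2H] describes an aliphatic sulfur with two connections, one being H — a thiol.
The closest candidate here is a hydroxyl group (-OH), but it is an -OH, not an -SH. No other fragment satisfies the full query, so there is no match.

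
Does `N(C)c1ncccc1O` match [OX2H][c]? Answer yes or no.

Yes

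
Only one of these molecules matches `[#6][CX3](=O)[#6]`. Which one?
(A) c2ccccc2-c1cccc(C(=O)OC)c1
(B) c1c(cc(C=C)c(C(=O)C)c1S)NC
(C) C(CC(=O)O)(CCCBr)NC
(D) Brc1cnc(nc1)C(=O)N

B

[#6][CX3](=O)[#6] describes a carbonyl carbon (no H) flanked by two carbons (a ketone).
(A) has a methyl-ester group (-C(=O)OCH3) but one neighbour of the carbonyl carbon is O, not C.
(B) contains an acetyl/ketone group (-C(=O)CH3), which satisfies every atom and bond constraint.
(C) has a carboxylic acid group (-C(=O)OH) but one neighbour of the carbonyl carbon is O, not C.
(D) has a primary amide (-C(=O)NH2) but one neighbour of the carbonyl carbon is N, not C.
So the answer is (B).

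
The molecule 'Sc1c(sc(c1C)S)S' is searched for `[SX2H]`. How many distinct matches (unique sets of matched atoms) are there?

3

[SX2H] is the SMARTS for a thiol: an aliphatic sulfur with two connections, one being H.
The molecule carries 3 separate instances of a thiol (-SH) meeting every constraint; each maps to a distinct set of atoms, giving 3 matches.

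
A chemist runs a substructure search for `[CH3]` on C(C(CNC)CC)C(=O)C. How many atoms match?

3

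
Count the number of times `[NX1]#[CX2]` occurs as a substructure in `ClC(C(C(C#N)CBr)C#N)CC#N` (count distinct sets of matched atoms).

[NX1]#[CX2] is the SMARTS for a nitrile: a nitrogen triple-bonded to a two-connected carbon.
The molecule carries 3 separate instances of a nitrile (-C#N) meeting every constraint; each maps to a distinct set of atoms, giving 3 matches.

3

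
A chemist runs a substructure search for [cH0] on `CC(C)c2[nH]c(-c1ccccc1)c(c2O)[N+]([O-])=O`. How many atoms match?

Check the 18 heavy atoms by environment: 1× n (aromatic, H1) → no; 5× c (aromatic, H0) → match; 1× N (charge +1, H0) → no; 1× O (charge -1, H0) → no; 1× O (H0) → no; 1× O (H1) → no; 5× c (aromatic, H1) → no; 1× C (H1) → no; 2× C (H3) → no.
That gives 5 matching atoms.

5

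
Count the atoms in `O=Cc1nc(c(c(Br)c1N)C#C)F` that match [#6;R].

5

The query [#6;R] means: carbon that is part of a ring.
Check the 13 heavy atoms by environment: 1× n (aromatic, in 6-ring) → no; 5× c (aromatic, in 6-ring) → match; 1× N (acyclic) → no; 1× Br (acyclic) → no; 3× C (acyclic) → no; 1× F (acyclic) → no; 1× O (acyclic) → no.
That gives 5 matching atoms.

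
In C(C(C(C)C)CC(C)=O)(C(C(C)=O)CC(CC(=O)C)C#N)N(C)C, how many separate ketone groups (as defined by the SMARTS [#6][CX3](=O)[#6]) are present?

3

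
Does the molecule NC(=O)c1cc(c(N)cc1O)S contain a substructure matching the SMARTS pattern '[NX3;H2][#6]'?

Yes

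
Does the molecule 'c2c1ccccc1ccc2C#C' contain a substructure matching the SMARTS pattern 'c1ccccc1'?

The pattern c1ccccc1 describes six aromatic carbons in a ring — a benzene ring.
The required atom environment is present in the molecule, so the pattern matches.

Yes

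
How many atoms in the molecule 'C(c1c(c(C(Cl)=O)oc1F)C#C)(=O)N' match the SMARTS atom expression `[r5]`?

5

Check the 14 heavy atoms by environment: 1× o (aromatic, in 5-ring) → match; 4× c (aromatic, in 5-ring) → match; 4× C (acyclic) → no; 2× O (acyclic) → no; 1× Cl (acyclic) → no; 1× N (acyclic) → no; 1× F (acyclic) → no.
Summing the matching environments: 1 + 4 = 5 matching atoms.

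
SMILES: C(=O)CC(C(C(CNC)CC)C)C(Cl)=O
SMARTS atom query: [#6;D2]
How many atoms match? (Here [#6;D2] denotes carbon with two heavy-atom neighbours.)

4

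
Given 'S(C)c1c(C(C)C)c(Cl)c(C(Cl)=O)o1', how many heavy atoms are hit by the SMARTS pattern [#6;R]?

4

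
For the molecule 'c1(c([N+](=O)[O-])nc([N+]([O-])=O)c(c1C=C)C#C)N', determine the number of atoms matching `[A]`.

11

The query [A] means: A matches any aliphatic (non-aromatic) heavy atom.
Check the 17 heavy atoms by environment: 1× n (aromatic) → no; 5× c (aromatic) → no; 4× C → match; 1× N → match; 2× N (charge +1) → match; 2× O (charge -1) → match; 2× O → match.
Summing the matching environments: 4 + 1 + 2 + 2 + 2 = 11 matching atoms.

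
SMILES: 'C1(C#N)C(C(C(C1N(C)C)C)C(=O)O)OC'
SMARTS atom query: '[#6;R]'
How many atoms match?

5

Check the 16 heavy atoms by environment: 5× C (in 5-ring) → match; 2× N (acyclic) → no; 6× C (acyclic) → no; 3× O (acyclic) → no.
That gives 5 matching atoms.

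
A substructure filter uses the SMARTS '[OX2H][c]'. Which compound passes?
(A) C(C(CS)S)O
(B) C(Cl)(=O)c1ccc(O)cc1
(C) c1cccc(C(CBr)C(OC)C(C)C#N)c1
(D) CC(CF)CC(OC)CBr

[OX2H][c] describes a hydroxyl oxygen attached to an aromatic carbon (a phenol).
(A) has a hydroxyl group (-OH) but the -OH is on an aliphatic carbon, not an aromatic c.
(B) contains a hydroxyl group (-OH), which satisfies every atom and bond constraint.
(C) has a methoxy ether (-OCH3) but the oxygen has H0, not H1.
(D) has a methoxy ether (-OCH3) but the oxygen has H0, not H1.
So the answer is (B).

B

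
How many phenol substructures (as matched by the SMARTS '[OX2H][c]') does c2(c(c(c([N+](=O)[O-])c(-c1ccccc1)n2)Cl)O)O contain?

[OX2H][c] is the SMARTS for a phenol: a hydroxyl oxygen attached to an aromatic carbon.
The molecule carries 2 separate instances of a hydroxyl group (-OH) meeting every constraint; each maps to a distinct set of atoms, giving 2 matches.

2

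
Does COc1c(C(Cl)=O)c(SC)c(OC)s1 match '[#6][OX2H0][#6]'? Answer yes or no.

Yes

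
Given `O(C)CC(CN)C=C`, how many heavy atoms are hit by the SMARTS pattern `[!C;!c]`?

2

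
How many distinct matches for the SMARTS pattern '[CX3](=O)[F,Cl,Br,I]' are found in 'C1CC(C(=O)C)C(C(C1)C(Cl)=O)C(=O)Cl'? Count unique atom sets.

[CX3](=O)[F,Cl,Br,I] is the SMARTS for an acyl halide: a carbonyl carbon bonded to a halogen.
The molecule carries 2 separate instances of an acyl chloride (-C(=O)Cl) meeting every constraint; each maps to a distinct set of atoms, giving 2 matches.

2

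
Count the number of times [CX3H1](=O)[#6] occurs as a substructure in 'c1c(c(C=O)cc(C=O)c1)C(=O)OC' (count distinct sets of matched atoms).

[CX3H1](=O)[#6] is the SMARTS for an aldehyde: an sp2 carbon with one H, double-bonded to O and single-bonded to carbon.
The molecule carries 2 separate instances of an aldehyde (-CHO) meeting every constraint; each maps to a distinct set of atoms, giving 2 matches.

2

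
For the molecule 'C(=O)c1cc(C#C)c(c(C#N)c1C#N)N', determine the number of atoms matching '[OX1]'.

1

The query [OX1] means: aliphatic oxygen with one total connection — typically a carbonyl =O or an oxide.
Check the 15 heavy atoms by environment: 6× c (aromatic, X3) → no; 1× C (X3) → no; 1× O (X1) → match; 4× C (X2) → no; 2× N (X1) → no; 1× N (X3) → no.
That gives 1 matching atom.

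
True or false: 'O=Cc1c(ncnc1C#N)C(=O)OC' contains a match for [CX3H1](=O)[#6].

The pattern [CX3H1](=O)[#6] describes an sp2 carbon with one H, double-bonded to O and single-bonded to carbon — an aldehyde.
The molecule carries an aldehyde (-CHO), whose atoms satisfy every constraint of the query, so the pattern matches.

True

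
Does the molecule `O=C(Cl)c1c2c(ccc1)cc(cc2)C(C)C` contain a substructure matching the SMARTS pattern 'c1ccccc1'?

The pattern c1ccccc1 describes six aromatic carbons in a ring — a benzene ring.
The required atom environment is present in the molecule, so the pattern matches.

Yes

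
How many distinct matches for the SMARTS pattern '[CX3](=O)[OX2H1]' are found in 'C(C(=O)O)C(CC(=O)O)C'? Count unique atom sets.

[CX3](=O)[OX2H1] is the SMARTS for a carboxylic acid: an sp2 carbon double-bonded to O and single-bonded to an -OH oxygen.
The molecule carries 2 separate instances of a carboxylic acid group (-C(=O)OH) meeting every constraint; each maps to a distinct set of atoms, giving 2 matches.

2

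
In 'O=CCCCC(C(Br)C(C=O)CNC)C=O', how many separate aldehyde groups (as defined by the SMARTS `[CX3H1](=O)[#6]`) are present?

[CX3H1](=O)[#6] is the SMARTS for an aldehyde: an sp2 carbon with one H, double-bonded to O and single-bonded to carbon.
The molecule carries 3 separate instances of an aldehyde (-CHO) meeting every constraint; each maps to a distinct set of atoms, giving 3 matches.

3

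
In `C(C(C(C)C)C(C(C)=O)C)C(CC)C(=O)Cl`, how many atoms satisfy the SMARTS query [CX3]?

2

The query [CX3] means: C with X3: aliphatic carbon with exactly 3 total connections.
Check the 16 heavy atoms by environment: 11× C (X4) → no; 2× C (X3) → match; 2× O (X1) → no; 1× Cl (X1) → no.
That gives 2 matching atoms.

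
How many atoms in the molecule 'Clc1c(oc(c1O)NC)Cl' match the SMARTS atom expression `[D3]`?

4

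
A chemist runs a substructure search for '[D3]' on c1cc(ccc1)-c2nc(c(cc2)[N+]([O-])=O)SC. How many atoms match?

Check the 17 heavy atoms by environment: 1× n (aromatic, D2) → no; 4× c (aromatic, D3) → match; 7× c (aromatic, D2) → no; 1× N (charge +1, D3) → match; 1× O (charge -1, D1) → no; 1× O (D1) → no; 1× S (D2) → no; 1× C (D1) → no.
Summing the matching environments: 4 + 1 = 5 matching atoms.

5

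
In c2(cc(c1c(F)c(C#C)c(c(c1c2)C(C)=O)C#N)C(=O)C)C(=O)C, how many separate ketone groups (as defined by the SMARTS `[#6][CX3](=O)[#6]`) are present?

[#6][CX3](=O)[#6] is the SMARTS for a ketone: a carbonyl carbon (no H) flanked by two carbons.
The molecule carries 3 separate instances of an acetyl/ketone group (-C(=O)CH3) meeting every constraint; each maps to a distinct set of atoms, giving 3 matches.

3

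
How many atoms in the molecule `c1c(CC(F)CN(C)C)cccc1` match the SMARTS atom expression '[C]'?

The query [C] means: uppercase C matches aliphatic (non-aromatic) carbon only.
Check the 13 heavy atoms by environment: 5× C → match; 1× F → no; 6× c (aromatic) → no; 1× N → no.
That gives 5 matching atoms.

5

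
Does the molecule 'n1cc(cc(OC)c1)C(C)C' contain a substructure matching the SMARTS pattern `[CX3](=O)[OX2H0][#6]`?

No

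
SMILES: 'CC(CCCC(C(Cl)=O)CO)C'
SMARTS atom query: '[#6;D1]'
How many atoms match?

2

Check the 12 heavy atoms by environment: 4× C (D2) → no; 3× C (D3) → no; 2× C (D1) → match; 2× O (D1) → no; 1× Cl (D1) → no.
That gives 2 matching atoms.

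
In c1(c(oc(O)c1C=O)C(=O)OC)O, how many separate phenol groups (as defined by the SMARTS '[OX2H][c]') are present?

2

[OX2H][c] is the SMARTS for a phenol: a hydroxyl oxygen attached to an aromatic carbon.
The molecule carries 2 separate instances of a hydroxyl group (-OH) meeting every constraint; each maps to a distinct set of atoms, giving 2 matches.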